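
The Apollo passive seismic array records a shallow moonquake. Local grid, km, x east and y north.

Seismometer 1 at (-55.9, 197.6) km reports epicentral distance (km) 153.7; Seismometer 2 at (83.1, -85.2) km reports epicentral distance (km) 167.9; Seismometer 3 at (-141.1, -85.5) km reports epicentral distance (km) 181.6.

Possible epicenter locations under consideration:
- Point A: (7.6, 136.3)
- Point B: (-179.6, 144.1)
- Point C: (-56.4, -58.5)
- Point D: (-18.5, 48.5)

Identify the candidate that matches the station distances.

Point D

For each candidate, compare |candidate − station| to the reported distance:
Point A: residuals Seismometer 1 65.4, Seismometer 2 66.1, Seismometer 3 85.4 → max 85.4 km
Point B: residuals Seismometer 1 18.9, Seismometer 2 180.8, Seismometer 3 51.2 → max 180.8 km
Point C: residuals Seismometer 1 102.4, Seismometer 2 25.9, Seismometer 3 92.7 → max 102.4 km
Point D: residuals Seismometer 1 0.0, Seismometer 2 0.0, Seismometer 3 0.0 → max 0.0 km
Only Point D has all residuals ≈ 0.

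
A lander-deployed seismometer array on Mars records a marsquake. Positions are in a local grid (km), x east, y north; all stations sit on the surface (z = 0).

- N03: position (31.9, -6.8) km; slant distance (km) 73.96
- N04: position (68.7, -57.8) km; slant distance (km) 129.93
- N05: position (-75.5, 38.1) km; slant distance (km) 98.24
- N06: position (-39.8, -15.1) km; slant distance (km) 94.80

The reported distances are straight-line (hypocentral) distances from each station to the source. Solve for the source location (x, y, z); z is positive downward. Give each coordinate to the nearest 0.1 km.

(13.2, 52.8, 39.6)

Each station gives a sphere (x−x_i)² + (y−y_i)² + z² = d_i² (stations at z=0).
Subtracting the N03 sphere from N04 and N05: z² cancels, leaving linear equations in x and y:
73.6 x − 102.0 y = -4415.04
-214.8 x + 89.8 y = 1906.99
Solving: x ≈ 13.200, y ≈ 52.809 km (keep extra digits for the depth step; rounded: 13.2, 52.8).
Then from the N03 sphere: z² = 73.96² − (x − 31.9)² − (y + 6.8)² with x = 13.200, y = 52.809, so z ≈ 39.587 ≈ 39.6 km.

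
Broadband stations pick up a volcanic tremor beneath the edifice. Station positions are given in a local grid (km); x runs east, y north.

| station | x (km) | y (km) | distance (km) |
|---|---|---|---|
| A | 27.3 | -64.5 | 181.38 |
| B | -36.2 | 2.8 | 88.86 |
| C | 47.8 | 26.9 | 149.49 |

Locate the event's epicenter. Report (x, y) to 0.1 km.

-95.7 km east, 68.8 km north

Circle about each station: (x − 27.3)² + (y + 64.5)² = 181.38²; (x + 36.2)² + (y − 2.8)² = 88.86²; (x − 47.8)² + (y − 26.9)² = 149.49².
Subtracting pairs of circle equations eliminates x²+y² and gives linear equations (the radical axes):
-127.0 x + 134.6 y = 21415.34
41.0 x + 182.8 y = 8654.35
Solving the 2×2 system: x ≈ -95.7, y ≈ 68.8 km.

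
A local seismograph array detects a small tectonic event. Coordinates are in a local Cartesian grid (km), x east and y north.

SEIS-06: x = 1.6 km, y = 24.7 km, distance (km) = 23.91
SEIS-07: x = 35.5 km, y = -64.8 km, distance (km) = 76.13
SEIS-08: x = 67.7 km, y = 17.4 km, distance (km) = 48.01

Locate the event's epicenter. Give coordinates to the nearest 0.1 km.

20.3 km east, 9.8 km north

Circle about each station: (x − 1.6)² + (y − 24.7)² = 23.91²; (x − 35.5)² + (y + 64.8)² = 76.13²; (x − 67.7)² + (y − 17.4)² = 48.01².
Subtracting the SEIS-06 equation from the SEIS-07 and SEIS-08 equations removes the quadratic terms:
67.8 x − 179.0 y = -377.45
132.2 x − 14.6 y = 2540.13
Solving the 2×2 system: x ≈ 20.3, y ≈ 9.8 km.
Check against SEIS-06 (with the unrounded x, y): √((x − 1.6)²+(y − 24.7)²) = 23.91 ≈ 23.91 km. ✓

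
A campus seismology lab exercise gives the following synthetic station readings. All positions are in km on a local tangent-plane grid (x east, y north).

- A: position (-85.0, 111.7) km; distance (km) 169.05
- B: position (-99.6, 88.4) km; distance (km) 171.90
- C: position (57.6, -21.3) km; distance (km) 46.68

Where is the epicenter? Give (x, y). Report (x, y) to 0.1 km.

Circle about each station: (x + 85.0)² + (y − 111.7)² = 169.05²; (x + 99.6)² + (y − 88.4)² = 171.90²; (x − 57.6)² + (y + 21.3)² = 46.68².
Subtracting the A equation from the B and C equations removes the quadratic terms:
-29.2 x − 46.6 y = -2938.88
285.2 x − 266.0 y = 10468.44
Solving the 2×2 system: x ≈ 60.3, y ≈ 25.3 km.

x ≈ 60.3 km, y ≈ 25.3 km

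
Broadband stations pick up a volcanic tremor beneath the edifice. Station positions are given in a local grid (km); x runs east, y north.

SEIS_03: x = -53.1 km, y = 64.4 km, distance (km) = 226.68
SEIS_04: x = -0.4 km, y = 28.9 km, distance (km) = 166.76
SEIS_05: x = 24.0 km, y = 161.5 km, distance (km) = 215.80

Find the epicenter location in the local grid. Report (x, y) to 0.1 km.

x ≈ 163.2 km, y ≈ -3.4 km

Circle about each station: (x + 53.1)² + (y − 64.4)² = 226.68²; (x + 0.4)² + (y − 28.9)² = 166.76²; (x − 24.0)² + (y − 161.5)² = 215.80².
Subtracting the SEIS_03 equation from the SEIS_04 and SEIS_05 equations removes the quadratic terms:
105.4 x − 71.0 y = 17443.32
154.2 x + 194.2 y = 24505.46
Solving the 2×2 system: x ≈ 163.2, y ≈ -3.4 km.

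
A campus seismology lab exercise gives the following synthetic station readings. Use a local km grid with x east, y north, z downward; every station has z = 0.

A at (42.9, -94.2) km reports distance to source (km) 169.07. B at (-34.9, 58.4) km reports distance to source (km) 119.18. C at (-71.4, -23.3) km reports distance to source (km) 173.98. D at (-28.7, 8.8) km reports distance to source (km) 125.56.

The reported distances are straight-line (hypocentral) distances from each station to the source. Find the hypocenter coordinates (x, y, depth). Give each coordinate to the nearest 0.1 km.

Each station gives a sphere (x−x_i)² + (y−y_i)² + z² = d_i² (stations at z=0).
Subtracting the A sphere from B and C: z² cancels, leaving linear equations in x and y:
-155.6 x + 305.2 y = 8295.31
-228.6 x + 141.8 y = -6757.58
Solving: x ≈ 67.890, y ≈ 61.792 km (keep extra digits for the depth step; rounded: 67.9, 61.8).
Then from the A sphere: z² = 169.07² − (x − 42.9)² − (y + 94.2)² with x = 67.890, y = 61.792, so z ≈ 60.222 ≈ 60.2 km.

x ≈ 67.9 km, y ≈ 61.8 km, depth ≈ 60.2 km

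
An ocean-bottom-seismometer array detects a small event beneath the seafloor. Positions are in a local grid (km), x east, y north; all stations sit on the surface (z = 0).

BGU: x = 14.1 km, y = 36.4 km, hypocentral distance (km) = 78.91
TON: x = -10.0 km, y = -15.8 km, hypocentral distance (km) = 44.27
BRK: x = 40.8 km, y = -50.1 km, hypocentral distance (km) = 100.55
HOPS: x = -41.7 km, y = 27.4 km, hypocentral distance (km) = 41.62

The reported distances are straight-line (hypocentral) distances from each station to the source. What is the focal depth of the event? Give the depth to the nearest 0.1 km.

Each station gives a sphere (x−x_i)² + (y−y_i)² + z² = d_i² (stations at z=0).
Subtracting the BGU sphere from TON and BRK: z² cancels, leaving linear equations in x and y:
-48.2 x − 104.4 y = 3092.83
53.4 x − 173.0 y = -1232.63
Solving: x ≈ -47.705, y ≈ -7.600 km (keep extra digits for the depth step; rounded: -47.7, -7.6).
Then from the BGU sphere: z² = 78.91² − (x − 14.1)² − (y − 36.4)² with x = -47.705, y = -7.600, so z ≈ 21.701 ≈ 21.7 km.

21.7 km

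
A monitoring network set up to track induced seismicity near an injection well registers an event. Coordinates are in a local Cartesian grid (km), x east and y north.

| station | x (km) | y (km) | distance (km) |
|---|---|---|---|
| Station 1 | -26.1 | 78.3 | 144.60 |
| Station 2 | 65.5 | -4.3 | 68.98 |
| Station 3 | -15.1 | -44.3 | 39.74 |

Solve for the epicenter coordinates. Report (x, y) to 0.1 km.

22.2 km east, -58.0 km north

Circle about each station: (x + 26.1)² + (y − 78.3)² = 144.60²; (x − 65.5)² + (y + 4.3)² = 68.98²; (x + 15.1)² + (y + 44.3)² = 39.74².
Subtracting pairs of circle equations eliminates x²+y² and gives linear equations (the radical axes):
183.2 x − 165.2 y = 13647.56
22.0 x − 245.2 y = 14708.29
Solving the 2×2 system: x ≈ 22.2, y ≈ -58.0 km.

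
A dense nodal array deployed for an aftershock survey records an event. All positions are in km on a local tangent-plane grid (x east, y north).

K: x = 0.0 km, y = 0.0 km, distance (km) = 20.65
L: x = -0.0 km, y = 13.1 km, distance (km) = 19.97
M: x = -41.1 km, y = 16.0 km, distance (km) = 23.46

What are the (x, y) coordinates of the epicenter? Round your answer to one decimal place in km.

Circle about each station: x² + y² = 20.65²; x² + (y − 13.1)² = 19.97²; (x + 41.1)² + (y − 16.0)² = 23.46².
Subtracting the K equation from the L and M equations removes the quadratic terms:
-0.0 x + 26.2 y = 199.23
-82.2 x + 32.0 y = 1821.26
Solving the 2×2 system: x ≈ -19.2, y ≈ 7.6 km.

(-19.2, 7.6)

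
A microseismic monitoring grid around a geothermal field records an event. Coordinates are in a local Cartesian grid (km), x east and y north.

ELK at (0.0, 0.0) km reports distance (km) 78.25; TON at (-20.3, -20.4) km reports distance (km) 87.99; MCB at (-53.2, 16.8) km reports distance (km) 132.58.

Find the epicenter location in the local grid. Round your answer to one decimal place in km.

Circle about each station: x² + y² = 78.25²; (x + 20.3)² + (y + 20.4)² = 87.99²; (x + 53.2)² + (y − 16.8)² = 132.58².
Subtracting pairs of circle equations eliminates x²+y² and gives linear equations (the radical axes):
-40.6 x − 40.8 y = -790.93
-106.4 x + 33.6 y = -8341.91
Solving the 2×2 system: x ≈ 64.3, y ≈ -44.6 km.

64.3 km east, -44.6 km north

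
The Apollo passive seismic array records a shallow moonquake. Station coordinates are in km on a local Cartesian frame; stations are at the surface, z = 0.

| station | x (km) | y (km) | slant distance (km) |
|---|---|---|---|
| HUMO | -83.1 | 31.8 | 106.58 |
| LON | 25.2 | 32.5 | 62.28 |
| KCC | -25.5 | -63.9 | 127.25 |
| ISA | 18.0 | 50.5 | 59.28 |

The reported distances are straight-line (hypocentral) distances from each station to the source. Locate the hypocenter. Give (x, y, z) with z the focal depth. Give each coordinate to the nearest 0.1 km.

x ≈ 5.5 km, y ≈ 45.2 km, depth ≈ 57.7 km

Each station gives a sphere (x−x_i)² + (y−y_i)² + z² = d_i² (stations at z=0).
Subtracting the HUMO sphere from LON and KCC: z² cancels, leaving linear equations in x and y:
216.6 x + 1.4 y = 1254.94
115.2 x − 191.4 y = -8016.66
Solving: x ≈ 5.502, y ≈ 45.196 km (keep extra digits for the depth step; rounded: 5.5, 45.2).
Then from the HUMO sphere: z² = 106.58² − (x + 83.1)² − (y − 31.8)² with x = 5.502, y = 45.196, so z ≈ 57.702 ≈ 57.7 km.
Check against ISA (with the unrounded solution): distance 59.28 ≈ 59.28 km. ✓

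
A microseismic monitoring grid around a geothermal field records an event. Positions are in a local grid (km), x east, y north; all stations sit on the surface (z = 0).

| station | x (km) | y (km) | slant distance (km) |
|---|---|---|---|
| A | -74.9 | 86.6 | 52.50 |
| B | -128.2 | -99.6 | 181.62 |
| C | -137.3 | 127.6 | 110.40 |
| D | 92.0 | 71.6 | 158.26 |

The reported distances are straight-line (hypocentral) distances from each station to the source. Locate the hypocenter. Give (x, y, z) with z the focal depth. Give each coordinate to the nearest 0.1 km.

Each station gives a sphere (x−x_i)² + (y−y_i)² + z² = d_i² (stations at z=0).
Subtracting the A sphere from B and C: z² cancels, leaving linear equations in x and y:
-106.6 x − 372.4 y = -16983.74
-124.8 x + 82.0 y = 12591.57
Solving: x ≈ -59.700, y ≈ 62.695 km (keep extra digits for the depth step; rounded: -59.7, 62.7).
Then from the A sphere: z² = 52.50² − (x + 74.9)² − (y − 86.6)² with x = -59.700, y = 62.695, so z ≈ 44.201 ≈ 44.2 km.

(-59.7, 62.7, 44.2)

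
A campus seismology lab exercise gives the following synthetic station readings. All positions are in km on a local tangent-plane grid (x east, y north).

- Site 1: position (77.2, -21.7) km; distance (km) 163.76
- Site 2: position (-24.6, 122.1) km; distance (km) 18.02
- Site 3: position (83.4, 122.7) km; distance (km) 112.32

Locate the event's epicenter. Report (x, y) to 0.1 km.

(-27.4, 104.3)

Circle about each station: (x − 77.2)² + (y + 21.7)² = 163.76²; (x + 24.6)² + (y − 122.1)² = 18.02²; (x − 83.4)² + (y − 122.7)² = 112.32².
Subtracting pairs of circle equations eliminates x²+y² and gives linear equations (the radical axes):
-203.6 x + 287.6 y = 35575.46
12.4 x + 288.8 y = 29781.68
Solving the 2×2 system: x ≈ -27.4, y ≈ 104.3 km.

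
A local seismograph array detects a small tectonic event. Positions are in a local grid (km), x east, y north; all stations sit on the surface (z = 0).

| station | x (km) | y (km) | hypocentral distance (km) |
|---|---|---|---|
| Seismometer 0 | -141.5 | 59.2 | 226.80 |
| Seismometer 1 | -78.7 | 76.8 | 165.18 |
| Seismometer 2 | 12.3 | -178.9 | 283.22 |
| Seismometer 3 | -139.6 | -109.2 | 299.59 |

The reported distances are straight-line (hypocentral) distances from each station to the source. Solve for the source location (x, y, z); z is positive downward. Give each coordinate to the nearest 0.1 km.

Each station gives a sphere (x−x_i)² + (y−y_i)² + z² = d_i² (stations at z=0).
Subtracting the Seismometer 0 sphere from Seismometer 1 and Seismometer 2: z² cancels, leaving linear equations in x and y:
125.6 x + 35.2 y = 12718.85
307.6 x − 476.2 y = -20145.72
Solving: x ≈ 75.704, y ≈ 91.206 km (keep extra digits for the depth step; rounded: 75.7, 91.2).
Then from the Seismometer 0 sphere: z² = 226.80² − (x + 141.5)² − (y − 59.2)² with x = 75.704, y = 91.206, so z ≈ 56.888 ≈ 56.9 km.
Check against Seismometer 3 (with the unrounded solution): distance 299.59 ≈ 299.59 km. ✓

(75.7, 91.2, 56.9)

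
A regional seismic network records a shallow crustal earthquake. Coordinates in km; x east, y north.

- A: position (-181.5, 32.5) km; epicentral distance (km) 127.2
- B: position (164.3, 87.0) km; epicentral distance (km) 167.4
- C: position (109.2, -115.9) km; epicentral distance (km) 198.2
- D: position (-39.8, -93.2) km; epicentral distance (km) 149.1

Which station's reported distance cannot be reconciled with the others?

Solve using three stations at a time. Using B, C, D (subtract circle equations pairwise → linear system) gives (x, y) ≈ (1.0, 50.2).
Distances from that point to each station vs reported:
  A: calculated 183.4 vs reported 127.2 → residual 56.2 km
  B: calculated 167.4 vs reported 167.4 → residual 0.0 km
  C: calculated 198.2 vs reported 198.2 → residual 0.0 km
  D: calculated 149.1 vs reported 149.1 → residual 0.0 km
B, C, D are mutually consistent (residuals ≈ 0); A is off by 56.2 km.

A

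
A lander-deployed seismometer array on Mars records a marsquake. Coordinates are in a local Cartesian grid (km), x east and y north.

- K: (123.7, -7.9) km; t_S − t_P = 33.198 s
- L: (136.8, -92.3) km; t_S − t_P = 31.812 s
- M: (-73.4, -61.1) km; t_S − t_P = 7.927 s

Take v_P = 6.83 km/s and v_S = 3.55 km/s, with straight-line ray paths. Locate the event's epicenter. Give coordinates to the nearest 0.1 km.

x ≈ -97.3 km, y ≈ -114.6 km

Distance from S−P lag: d = Δt · v_P v_S / (v_P − v_S) = Δt · (6.83·3.55)/(6.83−3.55) ≈ 7.3922·Δt.
So d_K = 245.41, d_L = 235.16, d_M = 58.60 km.
Circle about each station: (x − 123.7)² + (y + 7.9)² = 245.41²; (x − 136.8)² + (y + 92.3)² = 235.16²; (x + 73.4)² + (y + 61.1)² = 58.60².
Subtracting the K equation from the L and M equations removes the quadratic terms:
26.2 x − 168.8 y = 16795.27
-394.2 x − 106.4 y = 50548.78
Solving the 2×2 system: x ≈ -97.3, y ≈ -114.6 km.
Check against K (with the unrounded x, y): √((x − 123.7)²+(y + 7.9)²) = 245.41 ≈ 245.41 km. ✓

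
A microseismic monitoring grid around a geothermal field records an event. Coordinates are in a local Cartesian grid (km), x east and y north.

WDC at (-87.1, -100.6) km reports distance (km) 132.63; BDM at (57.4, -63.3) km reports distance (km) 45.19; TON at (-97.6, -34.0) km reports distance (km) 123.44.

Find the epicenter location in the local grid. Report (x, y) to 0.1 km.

x ≈ 25.8 km, y ≈ -31.0 km

Circle about each station: (x + 87.1)² + (y + 100.6)² = 132.63²; (x − 57.4)² + (y + 63.3)² = 45.19²; (x + 97.6)² + (y + 34.0)² = 123.44².
Subtracting pairs of circle equations eliminates x²+y² and gives linear equations (the radical axes):
289.0 x + 74.6 y = 5143.46
-21.0 x + 133.2 y = -4671.73
Solving the 2×2 system: x ≈ 25.8, y ≈ -31.0 km.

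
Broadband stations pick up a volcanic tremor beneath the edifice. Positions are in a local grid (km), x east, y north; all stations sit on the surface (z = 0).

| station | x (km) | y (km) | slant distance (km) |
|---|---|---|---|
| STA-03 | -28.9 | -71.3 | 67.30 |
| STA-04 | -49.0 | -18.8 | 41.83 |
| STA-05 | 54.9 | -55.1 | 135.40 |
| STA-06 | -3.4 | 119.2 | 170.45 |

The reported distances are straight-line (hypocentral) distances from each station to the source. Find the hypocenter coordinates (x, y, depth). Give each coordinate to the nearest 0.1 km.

(-75.3, -32.5, 29.5)

Each station gives a sphere (x−x_i)² + (y−y_i)² + z² = d_i² (stations at z=0).
Subtracting the STA-03 sphere from STA-04 and STA-05: z² cancels, leaving linear equations in x and y:
-40.2 x + 105.0 y = -384.92
167.6 x + 32.4 y = -13672.75
Solving: x ≈ -75.298, y ≈ -32.494 km (keep extra digits for the depth step; rounded: -75.3, -32.5).
Then from the STA-03 sphere: z² = 67.30² − (x + 28.9)² − (y + 71.3)² with x = -75.298, y = -32.494, so z ≈ 29.506 ≈ 29.5 km.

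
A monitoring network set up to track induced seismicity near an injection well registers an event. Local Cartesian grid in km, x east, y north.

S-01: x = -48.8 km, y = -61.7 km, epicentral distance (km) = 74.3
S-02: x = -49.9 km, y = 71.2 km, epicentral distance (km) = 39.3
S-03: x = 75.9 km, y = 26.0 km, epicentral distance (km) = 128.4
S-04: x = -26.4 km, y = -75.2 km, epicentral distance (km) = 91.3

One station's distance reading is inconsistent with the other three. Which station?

Solve using three stations at a time. Using S-01, S-03, S-04 (subtract circle equations pairwise → linear system) gives (x, y) ≈ (-51.7, 12.4).
Distances from that point to each station vs reported:
  S-01: calculated 74.2 vs reported 74.3 → residual 0.1 km
  S-02: calculated 58.8 vs reported 39.3 → residual 19.5 km
  S-03: calculated 128.3 vs reported 128.4 → residual 0.1 km
  S-04: calculated 91.2 vs reported 91.3 → residual 0.1 km
S-01, S-03, S-04 are mutually consistent (residuals ≈ 0); S-02 is off by 19.5 km.

S-02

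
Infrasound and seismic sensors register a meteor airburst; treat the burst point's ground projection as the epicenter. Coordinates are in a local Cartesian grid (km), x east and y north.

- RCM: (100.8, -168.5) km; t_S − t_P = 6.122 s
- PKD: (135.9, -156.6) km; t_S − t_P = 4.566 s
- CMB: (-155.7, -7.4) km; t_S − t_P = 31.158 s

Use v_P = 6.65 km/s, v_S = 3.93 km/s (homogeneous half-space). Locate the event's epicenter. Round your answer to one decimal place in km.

123.9 km east, -114.4 km north

Distance from S−P lag: d = Δt · v_P v_S / (v_P − v_S) = Δt · (6.65·3.93)/(6.65−3.93) ≈ 9.6083·Δt.
So d_RCM = 58.82, d_PKD = 43.87, d_CMB = 299.37 km.
Circle about each station: (x − 100.8)² + (y + 168.5)² = 58.82²; (x − 135.9)² + (y + 156.6)² = 43.87²; (x + 155.7)² + (y + 7.4)² = 299.37².
Subtracting pairs of circle equations eliminates x²+y² and gives linear equations (the radical axes):
70.2 x + 23.8 y = 5974.70
-513.0 x + 322.2 y = -100418.24
Solving the 2×2 system: x ≈ 123.9, y ≈ -114.4 km.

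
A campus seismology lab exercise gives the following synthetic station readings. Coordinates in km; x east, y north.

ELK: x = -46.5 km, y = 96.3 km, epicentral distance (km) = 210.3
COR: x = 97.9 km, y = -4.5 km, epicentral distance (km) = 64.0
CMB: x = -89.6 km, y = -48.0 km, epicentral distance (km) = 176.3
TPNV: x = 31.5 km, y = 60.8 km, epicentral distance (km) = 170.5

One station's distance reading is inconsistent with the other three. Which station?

TPNV

Solve using three stations at a time. Using ELK, COR, CMB (subtract circle equations pairwise → linear system) gives (x, y) ≈ (85.6, -67.3).
Distances from that point to each station vs reported:
  ELK: calculated 210.3 vs reported 210.3 → residual 0.0 km
  COR: calculated 64.0 vs reported 64.0 → residual 0.0 km
  CMB: calculated 176.3 vs reported 176.3 → residual 0.0 km
  TPNV: calculated 139.1 vs reported 170.5 → residual 31.4 km
ELK, COR, CMB are mutually consistent (residuals ≈ 0); TPNV is off by 31.4 km.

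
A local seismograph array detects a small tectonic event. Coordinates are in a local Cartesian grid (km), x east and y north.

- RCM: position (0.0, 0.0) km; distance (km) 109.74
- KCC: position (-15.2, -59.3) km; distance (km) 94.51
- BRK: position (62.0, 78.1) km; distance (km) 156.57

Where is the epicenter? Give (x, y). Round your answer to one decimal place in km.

(77.5, -77.7)

Circle about each station: x² + y² = 109.74²; (x + 15.2)² + (y + 59.3)² = 94.51²; (x − 62.0)² + (y − 78.1)² = 156.57².
Subtracting pairs of circle equations eliminates x²+y² and gives linear equations (the radical axes):
-30.4 x − 118.6 y = 6858.26
124.0 x + 156.2 y = -2527.69
Solving the 2×2 system: x ≈ 77.5, y ≈ -77.7 km.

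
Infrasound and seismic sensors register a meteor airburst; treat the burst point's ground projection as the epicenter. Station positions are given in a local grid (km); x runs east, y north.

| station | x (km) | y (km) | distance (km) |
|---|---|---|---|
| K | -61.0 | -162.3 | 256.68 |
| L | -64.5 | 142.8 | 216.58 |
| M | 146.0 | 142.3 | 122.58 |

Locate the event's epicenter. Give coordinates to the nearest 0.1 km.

x ≈ 116.2 km, y ≈ 23.4 km

Circle about each station: (x + 61.0)² + (y + 162.3)² = 256.68²; (x + 64.5)² + (y − 142.8)² = 216.58²; (x − 146.0)² + (y − 142.3)² = 122.58².
Subtracting the K equation from the L and M equations removes the quadratic terms:
-7.0 x + 610.2 y = 13467.53
414.0 x + 609.2 y = 62361.77
Solving the 2×2 system: x ≈ 116.2, y ≈ 23.4 km.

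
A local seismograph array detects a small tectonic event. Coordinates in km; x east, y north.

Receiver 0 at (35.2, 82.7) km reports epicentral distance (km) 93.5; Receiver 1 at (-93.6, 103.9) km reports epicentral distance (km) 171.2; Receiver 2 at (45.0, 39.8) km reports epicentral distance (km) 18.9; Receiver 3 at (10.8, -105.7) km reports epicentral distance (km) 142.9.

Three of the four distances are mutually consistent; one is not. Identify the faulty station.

Solve using three stations at a time. Using Receiver 1, Receiver 2, Receiver 3 (subtract circle equations pairwise → linear system) gives (x, y) ≈ (60.1, 28.4).
Distances from that point to each station vs reported:
  Receiver 0: calculated 59.7 vs reported 93.5 → residual 33.8 km
  Receiver 1: calculated 171.2 vs reported 171.2 → residual 0.0 km
  Receiver 2: calculated 18.9 vs reported 18.9 → residual 0.0 km
  Receiver 3: calculated 142.9 vs reported 142.9 → residual 0.0 km
Receiver 1, Receiver 2, Receiver 3 are mutually consistent (residuals ≈ 0); Receiver 0 is off by 33.8 km.

Receiver 0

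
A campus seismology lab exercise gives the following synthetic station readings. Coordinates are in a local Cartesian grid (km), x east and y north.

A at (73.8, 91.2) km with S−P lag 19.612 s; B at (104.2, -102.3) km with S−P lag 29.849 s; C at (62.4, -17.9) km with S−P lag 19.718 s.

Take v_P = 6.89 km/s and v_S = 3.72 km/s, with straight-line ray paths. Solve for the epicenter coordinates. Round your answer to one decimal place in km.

x ≈ -80.2 km, y ≈ 53.4 km

Distance from S−P lag: d = Δt · v_P v_S / (v_P − v_S) = Δt · (6.89·3.72)/(6.89−3.72) ≈ 8.0854·Δt.
So d_A = 158.57, d_B = 241.34, d_C = 159.43 km.
Circle about each station: (x − 73.8)² + (y − 91.2)² = 158.57²; (x − 104.2)² + (y + 102.3)² = 241.34²; (x − 62.4)² + (y + 17.9)² = 159.43².
Subtracting pairs of circle equations eliminates x²+y² and gives linear equations (the radical axes):
60.8 x − 387.0 y = -25541.50
-22.8 x − 218.2 y = -9823.19
Solving the 2×2 system: x ≈ -80.2, y ≈ 53.4 km.
Check against A (with the unrounded x, y): √((x − 73.8)²+(y − 91.2)²) = 158.57 ≈ 158.57 km. ✓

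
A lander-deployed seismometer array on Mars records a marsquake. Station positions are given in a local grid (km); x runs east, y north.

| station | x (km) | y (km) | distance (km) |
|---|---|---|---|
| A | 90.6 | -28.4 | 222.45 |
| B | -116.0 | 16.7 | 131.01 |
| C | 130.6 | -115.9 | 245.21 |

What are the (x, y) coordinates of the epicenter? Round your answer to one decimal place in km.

Circle about each station: (x − 90.6)² + (y + 28.4)² = 222.45²; (x + 116.0)² + (y − 16.7)² = 131.01²; (x − 130.6)² + (y + 115.9)² = 245.21².
Subtracting the A equation from the B and C equations removes the quadratic terms:
-413.2 x + 90.2 y = 37040.35
80.0 x − 175.0 y = 10830.31
Solving the 2×2 system: x ≈ -114.6, y ≈ -114.3 km.

x ≈ -114.6 km, y ≈ -114.3 km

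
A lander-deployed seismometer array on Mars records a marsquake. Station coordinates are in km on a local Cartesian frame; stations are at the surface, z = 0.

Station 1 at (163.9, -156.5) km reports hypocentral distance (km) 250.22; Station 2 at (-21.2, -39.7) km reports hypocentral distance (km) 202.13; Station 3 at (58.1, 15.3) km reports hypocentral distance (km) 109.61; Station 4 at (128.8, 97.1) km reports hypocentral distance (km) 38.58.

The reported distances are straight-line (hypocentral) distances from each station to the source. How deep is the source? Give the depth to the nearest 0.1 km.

z ≈ 37.6 km

Each station gives a sphere (x−x_i)² + (y−y_i)² + z² = d_i² (stations at z=0).
Subtracting the Station 1 sphere from Station 2 and Station 3: z² cancels, leaving linear equations in x and y:
-370.2 x + 233.6 y = -27576.42
-211.6 x + 343.6 y = 2849.94
Solving: x ≈ 130.396, y ≈ 88.596 km (keep extra digits for the depth step; rounded: 130.4, 88.6).
Then from the Station 1 sphere: z² = 250.22² − (x − 163.9)² − (y + 156.5)² with x = 130.396, y = 88.596, so z ≈ 37.623 ≈ 37.6 km.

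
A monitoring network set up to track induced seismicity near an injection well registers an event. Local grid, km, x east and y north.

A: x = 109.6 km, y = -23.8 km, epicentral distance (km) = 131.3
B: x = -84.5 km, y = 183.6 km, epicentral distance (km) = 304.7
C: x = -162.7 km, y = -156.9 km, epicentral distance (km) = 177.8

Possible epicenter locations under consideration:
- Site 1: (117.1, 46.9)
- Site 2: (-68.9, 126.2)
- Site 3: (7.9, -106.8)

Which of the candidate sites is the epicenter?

For each candidate, compare |candidate − station| to the reported distance:
Site 1: residuals A 60.2, B 61.1, C 168.4 → max 168.4 km
Site 2: residuals A 101.9, B 245.2, C 120.4 → max 245.2 km
Site 3: residuals A 0.0, B 0.0, C 0.0 → max 0.0 km
Only Site 3 has all residuals ≈ 0.

Site 3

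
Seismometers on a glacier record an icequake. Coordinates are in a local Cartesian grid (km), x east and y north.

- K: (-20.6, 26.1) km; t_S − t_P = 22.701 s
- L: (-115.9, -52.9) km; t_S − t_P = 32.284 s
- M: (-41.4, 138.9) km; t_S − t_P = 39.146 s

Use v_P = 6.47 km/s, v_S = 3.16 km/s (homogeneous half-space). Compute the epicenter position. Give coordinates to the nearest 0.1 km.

Distance from S−P lag: d = Δt · v_P v_S / (v_P − v_S) = Δt · (6.47·3.16)/(6.47−3.16) ≈ 6.1768·Δt.
So d_K = 140.22, d_L = 199.41, d_M = 241.80 km.
Circle about each station: (x + 20.6)² + (y − 26.1)² = 140.22²; (x + 115.9)² + (y + 52.9)² = 199.41²; (x + 41.4)² + (y − 138.9)² = 241.80².
Subtracting the K equation from the L and M equations removes the quadratic terms:
-190.6 x − 158.0 y = -4977.05
-41.6 x + 225.6 y = -18903.99
Solving the 2×2 system: x ≈ 82.9, y ≈ -68.5 km.

(82.9, -68.5)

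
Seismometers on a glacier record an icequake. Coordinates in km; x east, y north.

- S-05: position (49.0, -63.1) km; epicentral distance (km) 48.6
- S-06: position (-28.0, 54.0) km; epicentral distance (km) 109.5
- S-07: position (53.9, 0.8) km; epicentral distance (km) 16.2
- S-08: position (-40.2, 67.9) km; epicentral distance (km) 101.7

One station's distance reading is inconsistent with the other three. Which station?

Solve using three stations at a time. Using S-05, S-06, S-07 (subtract circle equations pairwise → linear system) gives (x, y) ≈ (56.9, -15.1).
Distances from that point to each station vs reported:
  S-05: calculated 48.6 vs reported 48.6 → residual 0.0 km
  S-06: calculated 109.5 vs reported 109.5 → residual 0.0 km
  S-07: calculated 16.2 vs reported 16.2 → residual 0.0 km
  S-08: calculated 127.8 vs reported 101.7 → residual 26.1 km
S-05, S-06, S-07 are mutually consistent (residuals ≈ 0); S-08 is off by 26.1 km.

S-08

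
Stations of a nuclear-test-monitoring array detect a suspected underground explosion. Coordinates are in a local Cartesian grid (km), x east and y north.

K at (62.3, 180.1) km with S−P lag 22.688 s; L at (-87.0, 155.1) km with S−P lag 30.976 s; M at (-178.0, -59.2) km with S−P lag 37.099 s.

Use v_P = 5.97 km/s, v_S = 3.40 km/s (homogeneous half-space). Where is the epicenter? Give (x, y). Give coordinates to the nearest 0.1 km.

Distance from S−P lag: d = Δt · v_P v_S / (v_P − v_S) = Δt · (5.97·3.40)/(5.97−3.40) ≈ 7.8981·Δt.
So d_K = 179.19, d_L = 244.65, d_M = 293.01 km.
Circle about each station: (x − 62.3)² + (y − 180.1)² = 179.19²; (x + 87.0)² + (y − 155.1)² = 244.65²; (x + 178.0)² + (y + 59.2)² = 293.01².
Subtracting the K equation from the L and M equations removes the quadratic terms:
-298.6 x − 50.0 y = -32436.86
-480.6 x − 478.6 y = -54874.46
Solving the 2×2 system: x ≈ 107.5, y ≈ 6.7 km.

x ≈ 107.5 km, y ≈ 6.7 km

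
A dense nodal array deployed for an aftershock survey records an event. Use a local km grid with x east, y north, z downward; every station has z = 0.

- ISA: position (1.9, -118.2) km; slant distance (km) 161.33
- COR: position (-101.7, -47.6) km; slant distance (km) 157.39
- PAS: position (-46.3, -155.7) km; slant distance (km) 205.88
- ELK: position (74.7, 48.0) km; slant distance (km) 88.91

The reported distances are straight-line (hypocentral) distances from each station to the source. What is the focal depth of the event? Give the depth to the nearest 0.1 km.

66.6 km

Each station gives a sphere (x−x_i)² + (y−y_i)² + z² = d_i² (stations at z=0).
Subtracting the ISA sphere from COR and PAS: z² cancels, leaving linear equations in x and y:
-207.2 x + 141.2 y = -110.44
-96.4 x − 75.0 y = -3947.88
Solving: x ≈ 19.406, y ≈ 27.695 km (keep extra digits for the depth step; rounded: 19.4, 27.7).
Then from the ISA sphere: z² = 161.33² − (x − 1.9)² − (y + 118.2)² with x = 19.406, y = 27.695, so z ≈ 66.600 ≈ 66.6 km.
Check against ELK (with the unrounded solution): distance 88.91 ≈ 88.91 km. ✓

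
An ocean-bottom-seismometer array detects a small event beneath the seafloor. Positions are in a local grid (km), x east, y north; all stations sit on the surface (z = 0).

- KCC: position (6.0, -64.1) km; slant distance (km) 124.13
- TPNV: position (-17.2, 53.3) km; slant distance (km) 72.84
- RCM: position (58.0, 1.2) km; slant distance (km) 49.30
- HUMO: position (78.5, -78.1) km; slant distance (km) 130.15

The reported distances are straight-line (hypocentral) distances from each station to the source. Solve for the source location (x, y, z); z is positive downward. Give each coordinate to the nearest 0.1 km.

Each station gives a sphere (x−x_i)² + (y−y_i)² + z² = d_i² (stations at z=0).
Subtracting the KCC sphere from TPNV and RCM: z² cancels, leaving linear equations in x and y:
-46.4 x + 234.8 y = 9094.51
104.0 x + 130.6 y = 12198.40
Solving: x ≈ 55.003, y ≈ 49.602 km (keep extra digits for the depth step; rounded: 55.0, 49.6).
Then from the KCC sphere: z² = 124.13² − (x − 6.0)² − (y + 64.1)² with x = 55.003, y = 49.602, so z ≈ 8.878 ≈ 8.9 km.

(55.0, 49.6, 8.9)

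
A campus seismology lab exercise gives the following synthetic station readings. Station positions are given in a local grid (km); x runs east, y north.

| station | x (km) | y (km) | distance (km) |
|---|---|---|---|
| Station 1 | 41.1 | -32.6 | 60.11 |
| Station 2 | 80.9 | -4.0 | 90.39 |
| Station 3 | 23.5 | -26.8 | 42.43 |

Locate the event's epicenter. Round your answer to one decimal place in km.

x ≈ -9.4 km, y ≈ 0.0 km

Circle about each station: (x − 41.1)² + (y + 32.6)² = 60.11²; (x − 80.9)² + (y + 4.0)² = 90.39²; (x − 23.5)² + (y + 26.8)² = 42.43².
Subtracting the Station 1 equation from the Station 2 and Station 3 equations removes the quadratic terms:
79.6 x + 57.2 y = -748.30
-35.2 x + 11.6 y = 331.43
Solving the 2×2 system: x ≈ -9.4, y ≈ 0.0 km.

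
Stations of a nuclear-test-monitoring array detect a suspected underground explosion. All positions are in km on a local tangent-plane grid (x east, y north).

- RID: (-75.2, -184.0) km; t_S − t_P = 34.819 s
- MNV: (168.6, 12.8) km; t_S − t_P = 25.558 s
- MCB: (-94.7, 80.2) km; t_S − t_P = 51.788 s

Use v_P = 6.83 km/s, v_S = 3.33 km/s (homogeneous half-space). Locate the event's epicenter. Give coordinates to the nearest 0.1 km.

Distance from S−P lag: d = Δt · v_P v_S / (v_P − v_S) = Δt · (6.83·3.33)/(6.83−3.33) ≈ 6.4983·Δt.
So d_RID = 226.26, d_MNV = 166.08, d_MCB = 336.53 km.
Circle about each station: (x + 75.2)² + (y + 184.0)² = 226.26²; (x − 168.6)² + (y − 12.8)² = 166.08²; (x + 94.7)² + (y − 80.2)² = 336.53².
Subtracting the RID equation from the MNV and MCB equations removes the quadratic terms:
487.6 x + 393.6 y = 12689.78
-39.0 x + 528.4 y = -86169.76
Solving the 2×2 system: x ≈ 148.8, y ≈ -152.1 km.

148.8 km east, -152.1 km north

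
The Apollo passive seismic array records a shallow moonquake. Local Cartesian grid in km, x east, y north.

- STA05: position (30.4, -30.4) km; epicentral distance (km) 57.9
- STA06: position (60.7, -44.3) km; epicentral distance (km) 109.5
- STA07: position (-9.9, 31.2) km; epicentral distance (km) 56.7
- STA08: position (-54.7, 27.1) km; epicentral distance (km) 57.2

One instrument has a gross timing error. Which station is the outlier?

Solve using three stations at a time. Using STA05, STA07, STA08 (subtract circle equations pairwise → linear system) gives (x, y) ≈ (-26.9, -22.8).
Distances from that point to each station vs reported:
  STA05: calculated 57.8 vs reported 57.9 → residual 0.1 km
  STA06: calculated 90.2 vs reported 109.5 → residual 19.3 km
  STA07: calculated 56.6 vs reported 56.7 → residual 0.1 km
  STA08: calculated 57.1 vs reported 57.2 → residual 0.1 km
STA05, STA07, STA08 are mutually consistent (residuals ≈ 0); STA06 is off by 19.3 km.

STA06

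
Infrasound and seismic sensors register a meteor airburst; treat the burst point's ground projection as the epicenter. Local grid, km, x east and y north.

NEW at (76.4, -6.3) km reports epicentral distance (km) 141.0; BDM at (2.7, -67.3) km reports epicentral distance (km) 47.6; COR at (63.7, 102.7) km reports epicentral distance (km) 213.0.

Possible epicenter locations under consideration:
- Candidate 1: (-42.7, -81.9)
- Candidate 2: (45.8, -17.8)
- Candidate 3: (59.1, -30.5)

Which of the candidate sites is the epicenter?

Candidate 1

For each candidate, compare |candidate − station| to the reported distance:
Candidate 1: residuals NEW 0.1, BDM 0.1, COR 0.1 → max 0.1 km
Candidate 2: residuals NEW 108.3, BDM 18.0, COR 91.2 → max 108.3 km
Candidate 3: residuals NEW 111.3, BDM 19.7, COR 79.7 → max 111.3 km
Only Candidate 1 has all residuals ≈ 0.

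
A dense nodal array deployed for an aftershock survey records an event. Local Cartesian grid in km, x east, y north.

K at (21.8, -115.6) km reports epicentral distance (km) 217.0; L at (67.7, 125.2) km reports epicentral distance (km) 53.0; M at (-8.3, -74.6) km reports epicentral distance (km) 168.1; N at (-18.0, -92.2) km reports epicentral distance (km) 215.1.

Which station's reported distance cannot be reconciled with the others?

M

Solve using three stations at a time. Using K, L, N (subtract circle equations pairwise → linear system) gives (x, y) ≈ (103.0, 85.6).
Distances from that point to each station vs reported:
  K: calculated 217.0 vs reported 217.0 → residual 0.0 km
  L: calculated 53.0 vs reported 53.0 → residual 0.0 km
  M: calculated 195.1 vs reported 168.1 → residual 27.0 km
  N: calculated 215.1 vs reported 215.1 → residual 0.0 km
K, L, N are mutually consistent (residuals ≈ 0); M is off by 27.0 km.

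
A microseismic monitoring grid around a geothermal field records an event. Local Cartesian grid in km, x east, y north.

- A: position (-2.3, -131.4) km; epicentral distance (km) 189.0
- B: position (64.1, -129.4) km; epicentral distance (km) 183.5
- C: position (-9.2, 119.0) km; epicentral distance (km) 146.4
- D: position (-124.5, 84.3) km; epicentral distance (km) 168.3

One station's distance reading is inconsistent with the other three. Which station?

Solve using three stations at a time. Using A, B, D (subtract circle equations pairwise → linear system) gives (x, y) ≈ (40.8, 52.6).
Distances from that point to each station vs reported:
  A: calculated 189.0 vs reported 189.0 → residual 0.0 km
  B: calculated 183.5 vs reported 183.5 → residual 0.0 km
  C: calculated 83.1 vs reported 146.4 → residual 63.3 km
  D: calculated 168.3 vs reported 168.3 → residual 0.0 km
A, B, D are mutually consistent (residuals ≈ 0); C is off by 63.3 km.

C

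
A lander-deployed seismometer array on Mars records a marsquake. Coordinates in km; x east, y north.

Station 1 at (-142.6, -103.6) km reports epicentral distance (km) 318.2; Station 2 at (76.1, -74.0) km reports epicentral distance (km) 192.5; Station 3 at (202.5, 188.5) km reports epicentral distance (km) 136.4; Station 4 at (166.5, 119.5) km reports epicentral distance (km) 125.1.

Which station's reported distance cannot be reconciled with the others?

Solve using three stations at a time. Using Station 1, Station 2, Station 3 (subtract circle equations pairwise → linear system) gives (x, y) ≈ (85.5, 118.3).
Distances from that point to each station vs reported:
  Station 1: calculated 318.2 vs reported 318.2 → residual 0.0 km
  Station 2: calculated 192.5 vs reported 192.5 → residual 0.0 km
  Station 3: calculated 136.5 vs reported 136.4 → residual 0.1 km
  Station 4: calculated 81.0 vs reported 125.1 → residual 44.1 km
Station 1, Station 2, Station 3 are mutually consistent (residuals ≈ 0); Station 4 is off by 44.1 km.

Station 4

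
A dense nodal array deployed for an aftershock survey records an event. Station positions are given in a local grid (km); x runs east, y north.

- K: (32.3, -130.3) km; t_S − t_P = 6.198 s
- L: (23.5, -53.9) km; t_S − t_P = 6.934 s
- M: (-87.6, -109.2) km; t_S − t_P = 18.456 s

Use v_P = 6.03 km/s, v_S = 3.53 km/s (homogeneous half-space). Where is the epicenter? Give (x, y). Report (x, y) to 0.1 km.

(68.6, -92.0)

Distance from S−P lag: d = Δt · v_P v_S / (v_P − v_S) = Δt · (6.03·3.53)/(6.03−3.53) ≈ 8.5144·Δt.
So d_K = 52.77, d_L = 59.04, d_M = 157.14 km.
Circle about each station: (x − 32.3)² + (y + 130.3)² = 52.77²; (x − 23.5)² + (y + 53.9)² = 59.04²; (x + 87.6)² + (y + 109.2)² = 157.14².
Subtracting pairs of circle equations eliminates x²+y² and gives linear equations (the radical axes):
-17.6 x + 152.8 y = -15264.97
-239.8 x + 42.2 y = -20331.29
Solving the 2×2 system: x ≈ 68.6, y ≈ -92.0 km.
Check against K (with the unrounded x, y): √((x − 32.3)²+(y + 130.3)²) = 52.76 ≈ 52.77 km. ✓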